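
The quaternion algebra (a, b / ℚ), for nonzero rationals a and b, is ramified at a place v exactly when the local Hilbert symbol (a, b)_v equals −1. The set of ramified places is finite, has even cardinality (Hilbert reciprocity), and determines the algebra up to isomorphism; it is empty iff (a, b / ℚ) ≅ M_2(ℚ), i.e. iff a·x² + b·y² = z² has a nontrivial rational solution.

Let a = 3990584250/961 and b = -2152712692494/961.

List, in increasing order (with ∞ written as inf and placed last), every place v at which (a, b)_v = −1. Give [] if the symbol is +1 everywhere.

Mod squares: a ≡ 170, b ≡ -13566. Check v ∈ {∞, 2, 3, 5, 7, 13, 17, 19, 31}.
v=31: a=31^-2·(≡6), b=31^-2·(≡26) mod 31; (6|31)=-1, (26|31)=-1; (−1)^{-2·-2·15}·(-1)^-2·(-1)^-2 = +1.
v=13: a=13^0·(≡10), b=13^2·(≡5) mod 13; (10|13)=+1, (5|13)=-1; (−1)^{0·2·6}·(+1)^2·(-1)^0 = +1.
v=19: a=19^2·(≡8), b=19^3·(≡15) mod 19; (8|19)=-1, (15|19)=-1; (−1)^{2·3·9}·(-1)^3·(-1)^2 = -1.
v=17: a=17^3·(≡14), b=17^3·(≡13) mod 17; (14|17)=-1, (13|17)=+1; (−1)^{3·3·8}·(-1)^3·(+1)^3 = -1.
v=3: a=3^2·(≡2), b=3^3·(≡2) mod 3; (2|3)=-1, (2|3)=-1; (−1)^{2·3·1}·(-1)^3·(-1)^2 = -1.
v=7: a=7^0·(≡1), b=7^1·(≡1) mod 7; (1|7)=+1, (1|7)=+1; (−1)^{0·1·3}·(+1)^1·(+1)^0 = +1.
v=2: v_2(a)=1, v_2(b)=1; units ≡ 5, 1 (mod 8); ε·ε+αω+βω = 0·0+1·0+1·1 ≡ 1  ⇒  (a,b)_2 = -1.
v=5: a=5^3·(≡4), b=5^0·(≡1) mod 5; (4|5)=+1, (1|5)=+1; (−1)^{3·0·2}·(+1)^0·(+1)^3 = +1.
v=∞: 170 > 0 and -13566 < 0  ⇒  (a,b)_∞ = +1.
|Ram(170, -13566)| = 4, even; anisotropic at {2, 3, 17, 19}.

[2, 3, 17, 19]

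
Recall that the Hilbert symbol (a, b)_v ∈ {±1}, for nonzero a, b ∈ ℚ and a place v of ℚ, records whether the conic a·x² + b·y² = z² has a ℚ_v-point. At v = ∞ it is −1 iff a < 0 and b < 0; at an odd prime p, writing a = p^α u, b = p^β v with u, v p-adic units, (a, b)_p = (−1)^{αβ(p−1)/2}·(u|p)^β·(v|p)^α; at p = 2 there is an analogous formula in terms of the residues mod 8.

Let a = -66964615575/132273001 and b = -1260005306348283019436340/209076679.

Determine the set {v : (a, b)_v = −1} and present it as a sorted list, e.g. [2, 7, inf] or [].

[3, 5, 13, 29, 31, inf]

Mod squares: a ≡ -41847, b ≡ -58435. Check v ∈ {∞, 2, 3, 5, 7, 11, 13, 23, 29, 31, 37, 53}.
v=23: a=23^2·(≡18), b=23^2·(≡1) mod 23; (18|23)=+1, (1|23)=+1; (−1)^{2·2·11}·(+1)^2·(+1)^2 = +1.
v=37: a=37^1·(≡30), b=37^4·(≡7) mod 37; (30|37)=+1, (7|37)=+1; (−1)^{1·4·18}·(+1)^4·(+1)^1 = +1.
v=31: a=31^-2·(≡15), b=31^-1·(≡17) mod 31; (15|31)=-1, (17|31)=-1; (−1)^{-2·-1·15}·(-1)^-1·(-1)^-2 = -1.
v=∞: -41847 < 0 and -58435 < 0  ⇒  (a,b)_∞ = -1.
v=11: a=11^2·(≡8), b=11^4·(≡6) mod 11; (8|11)=-1, (6|11)=-1; (−1)^{2·4·5}·(-1)^4·(-1)^2 = +1.
v=53: a=53^-2·(≡26), b=53^-2·(≡6) mod 53; (26|53)=-1, (6|53)=+1; (−1)^{-2·-2·26}·(-1)^-2·(+1)^-2 = +1.
v=2: v_2(a)=0, v_2(b)=2; units ≡ 1, 5 (mod 8); ε·ε+αω+βω = 0·0+0·1+2·0 ≡ 0  ⇒  (a,b)_2 = +1.
v=29: a=29^1·(≡23), b=29^3·(≡8) mod 29; (23|29)=+1, (8|29)=-1; (−1)^{1·3·14}·(+1)^3·(-1)^1 = -1.
v=13: a=13^1·(≡5), b=13^3·(≡9) mod 13; (5|13)=-1, (9|13)=+1; (−1)^{1·3·6}·(-1)^3·(+1)^1 = -1.
v=7: a=7^-2·(≡6), b=7^-4·(≡2) mod 7; (6|7)=-1, (2|7)=+1; (−1)^{-2·-4·3}·(-1)^-4·(+1)^-2 = +1.
v=5: a=5^2·(≡2), b=5^1·(≡3) mod 5; (2|5)=-1, (3|5)=-1; (−1)^{2·1·2}·(-1)^1·(-1)^2 = -1.
v=3: a=3^1·(≡1), b=3^4·(≡2) mod 3; (1|3)=+1, (2|3)=-1; (−1)^{1·4·1}·(+1)^4·(-1)^1 = -1.
(-41847, -58435 / ℚ) ramifies at {3, 5, 13, 29, 31, ∞}: a division algebra.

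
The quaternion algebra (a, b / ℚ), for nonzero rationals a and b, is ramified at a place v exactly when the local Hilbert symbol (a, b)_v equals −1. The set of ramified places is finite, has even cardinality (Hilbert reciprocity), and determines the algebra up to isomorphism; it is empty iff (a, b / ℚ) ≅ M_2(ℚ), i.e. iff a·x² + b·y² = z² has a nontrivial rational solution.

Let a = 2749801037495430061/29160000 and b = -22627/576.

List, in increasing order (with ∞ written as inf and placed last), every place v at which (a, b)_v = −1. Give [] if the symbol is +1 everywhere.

[13, 19]

(a, b) ≡ (46189, -187) mod (ℚ^×)²; places V = {2, 3, 5, 11, 13, 17, 19, 31, ∞}.
(a,b)_∞: sgn(46189)=+, sgn(-187)=−, so +1.
(a,b)_11: α=9, u≡8; β=3, v≡4 (mod 11); (8|11)=-1, (4|11)=+1; sign (−1)^1·-1^3·+1^9 = +1.
(a,b)_31: α=2, u≡24; β=0, v≡26 (mod 31); (24|31)=-1, (26|31)=-1; sign (−1)^0·-1^0·-1^2 = +1.
(a,b)_17: α=3, u≡5; β=1, v≡11 (mod 17); (5|17)=-1, (11|17)=-1; sign (−1)^0·-1^1·-1^3 = +1.
(a,b)_5: α=-4, u≡1; β=0, v≡3 (mod 5); (1|5)=+1, (3|5)=-1; sign (−1)^0·+1^0·-1^-4 = +1.
(a,b)_2: α=-6, β=-6; u≡5, v≡5 (mod 8); ε(u)ε(v)=0·0, αω(v)=-6·1, βω(u)=-6·1; sum ≡ 0  ⇒  +1.
(a,b)_13: α=1, u≡4; β=0, v≡8 (mod 13); (4|13)=+1, (8|13)=-1; sign (−1)^0·+1^0·-1^1 = -1.
(a,b)_19: α=1, u≡14; β=0, v≡13 (mod 19); (14|19)=-1, (13|19)=-1; sign (−1)^0·-1^0·-1^1 = -1.
(a,b)_3: α=-6, u≡1; β=-2, v≡2 (mod 3); (1|3)=+1, (2|3)=-1; sign (−1)^0·+1^-2·-1^-6 = +1.
(46189, -187 / ℚ) ramifies at {13, 19}: a division algebra.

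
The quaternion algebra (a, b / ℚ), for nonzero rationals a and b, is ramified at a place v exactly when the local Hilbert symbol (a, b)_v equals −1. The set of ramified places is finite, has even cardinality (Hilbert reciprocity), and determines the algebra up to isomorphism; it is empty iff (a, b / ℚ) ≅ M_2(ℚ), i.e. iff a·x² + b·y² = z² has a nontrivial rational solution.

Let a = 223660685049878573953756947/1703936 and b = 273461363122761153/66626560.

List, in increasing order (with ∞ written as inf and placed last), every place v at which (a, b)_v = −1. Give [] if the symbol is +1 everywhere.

[5, 19]

Mod squares: a ≡ 78, b ≡ 21945. Check v ∈ {∞, 2, 3, 5, 7, 11, 13, 17, 19, 23}.
v=13: a=13^-1·(≡6), b=13^-2·(≡1) mod 13; (6|13)=-1, (1|13)=+1; (−1)^{-1·-2·6}·(-1)^-2·(+1)^-1 = +1.
v=17: a=17^2·(≡6), b=17^2·(≡16) mod 17; (6|17)=-1, (16|17)=+1; (−1)^{2·2·8}·(-1)^2·(+1)^2 = +1.
v=5: a=5^0·(≡2), b=5^-1·(≡4) mod 5; (2|5)=-1, (4|5)=+1; (−1)^{0·-1·2}·(-1)^-1·(+1)^0 = -1.
v=23: a=23^2·(≡4), b=23^2·(≡18) mod 23; (4|23)=+1, (18|23)=+1; (−1)^{2·2·11}·(+1)^2·(+1)^2 = +1.
v=11: a=11^0·(≡3), b=11^-1·(≡4) mod 11; (3|11)=+1, (4|11)=+1; (−1)^{0·-1·5}·(+1)^-1·(+1)^0 = +1.
v=7: a=7^0·(≡1), b=7^-1·(≡5) mod 7; (1|7)=+1, (5|7)=-1; (−1)^{0·-1·3}·(+1)^-1·(-1)^0 = +1.
v=2: v_2(a)=-17, v_2(b)=-10; units ≡ 7, 1 (mod 8); ε·ε+αω+βω = 1·0+-17·0+-10·0 ≡ 0  ⇒  (a,b)_2 = +1.
v=19: a=19^2·(≡13), b=19^1·(≡10) mod 19; (13|19)=-1, (10|19)=-1; (−1)^{2·1·9}·(-1)^1·(-1)^2 = -1.
v=∞: 78 > 0 and 21945 > 0  ⇒  (a,b)_∞ = +1.
v=3: a=3^39·(≡2), b=3^23·(≡1) mod 3; (2|3)=-1, (1|3)=+1; (−1)^{39·23·1}·(-1)^23·(+1)^39 = +1.
|Ram(78, 21945)| = 2, even; anisotropic at {5, 19}.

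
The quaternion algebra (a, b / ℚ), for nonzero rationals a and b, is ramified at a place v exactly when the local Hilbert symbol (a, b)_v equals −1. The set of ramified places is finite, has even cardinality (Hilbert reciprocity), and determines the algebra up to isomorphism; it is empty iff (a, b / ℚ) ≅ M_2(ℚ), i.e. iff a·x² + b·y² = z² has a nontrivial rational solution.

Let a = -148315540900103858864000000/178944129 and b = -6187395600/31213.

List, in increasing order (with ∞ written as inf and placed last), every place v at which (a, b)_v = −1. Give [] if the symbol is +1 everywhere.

[13, inf]

(a, b) ≡ (-11, -13) mod (ℚ^×)²; places V = {2, 3, 5, 7, 11, 13, 19, 23, ∞}.
(a,b)_13: α=-2, u≡7; β=-1, v≡12 (mod 13); (7|13)=-1, (12|13)=+1; sign (−1)^0·-1^-1·+1^-2 = -1.
(a,b)_19: α=6, u≡2; β=2, v≡1 (mod 19); (2|19)=-1, (1|19)=+1; sign (−1)^0·-1^2·+1^6 = +1.
(a,b)_11: α=3, u≡7; β=0, v≡9 (mod 11); (7|11)=-1, (9|11)=+1; sign (−1)^0·-1^0·+1^3 = +1.
(a,b)_7: α=-6, u≡6; β=-4, v≡1 (mod 7); (6|7)=-1, (1|7)=+1; sign (−1)^0·-1^-4·+1^-6 = +1.
(a,b)_∞: sgn(-11)=−, sgn(-13)=−, so -1.
(a,b)_3: α=-2, u≡1; β=4, v≡2 (mod 3); (1|3)=+1, (2|3)=-1; sign (−1)^0·+1^4·-1^-2 = +1.
(a,b)_5: α=6, u≡1; β=2, v≡2 (mod 5); (1|5)=+1, (2|5)=-1; sign (−1)^0·+1^2·-1^6 = +1.
(a,b)_2: α=10, β=4; u≡5, v≡3 (mod 8); ε(u)ε(v)=0·1, αω(v)=10·1, βω(u)=4·1; sum ≡ 0  ⇒  +1.
(a,b)_23: α=6, u≡2; β=2, v≡10 (mod 23); (2|23)=+1, (10|23)=-1; sign (−1)^0·+1^2·-1^6 = +1.
(-11, -13 / ℚ) ramifies at {13, ∞}: a division algebra.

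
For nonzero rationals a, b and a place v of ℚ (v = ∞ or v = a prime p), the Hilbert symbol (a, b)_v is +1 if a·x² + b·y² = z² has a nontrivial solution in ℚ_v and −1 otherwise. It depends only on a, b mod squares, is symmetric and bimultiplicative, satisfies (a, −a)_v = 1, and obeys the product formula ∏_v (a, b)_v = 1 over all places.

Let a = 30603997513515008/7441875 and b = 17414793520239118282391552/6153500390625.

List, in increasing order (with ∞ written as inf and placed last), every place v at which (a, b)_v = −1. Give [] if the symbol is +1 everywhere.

Mod squares: a ≡ 6, b ≡ 5423. Check v ∈ {∞, 2, 3, 5, 7, 11, 17, 19, 29}.
v=19: a=19^2·(≡1), b=19^0·(≡12) mod 19; (1|19)=+1, (12|19)=-1; (−1)^{2·0·9}·(+1)^0·(-1)^2 = +1.
v=29: a=29^0·(≡9), b=29^1·(≡22) mod 29; (9|29)=+1, (22|29)=+1; (−1)^{0·1·14}·(+1)^1·(+1)^0 = +1.
v=17: a=17^4·(≡12), b=17^7·(≡15) mod 17; (12|17)=-1, (15|17)=+1; (−1)^{4·7·8}·(-1)^7·(+1)^4 = -1.
v=3: a=3^-5·(≡2), b=3^-8·(≡2) mod 3; (2|3)=-1, (2|3)=-1; (−1)^{-5·-8·1}·(-1)^-8·(-1)^-5 = -1.
v=11: a=11^2·(≡10), b=11^3·(≡9) mod 11; (10|11)=-1, (9|11)=+1; (−1)^{2·3·5}·(-1)^3·(+1)^2 = -1.
v=5: a=5^-4·(≡4), b=5^-8·(≡2) mod 5; (4|5)=+1, (2|5)=-1; (−1)^{-4·-8·2}·(+1)^-8·(-1)^-4 = +1.
v=7: a=7^-2·(≡3), b=7^-4·(≡6) mod 7; (3|7)=-1, (6|7)=-1; (−1)^{-2·-4·3}·(-1)^-4·(-1)^-2 = +1.
v=∞: 6 > 0 and 5423 > 0  ⇒  (a,b)_∞ = +1.
v=2: v_2(a)=23, v_2(b)=40; units ≡ 3, 7 (mod 8); ε·ε+αω+βω = 1·1+23·0+40·1 ≡ 1  ⇒  (a,b)_2 = -1.
(6, 5423 / ℚ) ramifies at {2, 3, 11, 17}: a division algebra.

[2, 3, 11, 17]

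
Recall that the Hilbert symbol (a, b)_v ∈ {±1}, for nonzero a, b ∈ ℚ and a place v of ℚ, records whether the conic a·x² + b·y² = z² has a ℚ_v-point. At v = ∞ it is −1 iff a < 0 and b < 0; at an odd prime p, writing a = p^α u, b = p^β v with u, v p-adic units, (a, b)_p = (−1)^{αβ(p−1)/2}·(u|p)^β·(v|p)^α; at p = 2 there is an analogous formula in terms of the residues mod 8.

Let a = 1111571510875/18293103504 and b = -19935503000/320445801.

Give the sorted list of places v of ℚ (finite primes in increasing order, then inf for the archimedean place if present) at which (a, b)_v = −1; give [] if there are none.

Mod squares: a ≡ 115, b ≡ -230. Check v ∈ {∞, 2, 3, 5, 7, 13, 17, 19, 23, 53}.
v=5: a=5^3·(≡3), b=5^3·(≡1) mod 5; (3|5)=-1, (1|5)=+1; (−1)^{3·3·2}·(-1)^3·(+1)^3 = -1.
v=17: a=17^-4·(≡16), b=17^-2·(≡16) mod 17; (16|17)=+1, (16|17)=+1; (−1)^{-4·-2·8}·(+1)^-2·(+1)^-4 = +1.
v=2: v_2(a)=-4, v_2(b)=3; units ≡ 3, 5 (mod 8); ε·ε+αω+βω = 1·0+-4·1+3·1 ≡ 1  ⇒  (a,b)_2 = -1.
v=23: a=23^1·(≡22), b=23^1·(≡1) mod 23; (22|23)=-1, (1|23)=+1; (−1)^{1·1·11}·(-1)^1·(+1)^1 = +1.
v=3: a=3^-4·(≡1), b=3^-8·(≡1) mod 3; (1|3)=+1, (1|3)=+1; (−1)^{-4·-8·1}·(+1)^-8·(+1)^-4 = +1.
v=19: a=19^0·(≡1), b=19^2·(≡7) mod 19; (1|19)=+1, (7|19)=+1; (−1)^{0·2·9}·(+1)^2·(+1)^0 = +1.
v=13: a=13^-2·(≡11), b=13^-2·(≡3) mod 13; (11|13)=-1, (3|13)=+1; (−1)^{-2·-2·6}·(-1)^-2·(+1)^-2 = +1.
v=7: a=7^2·(≡5), b=7^4·(≡2) mod 7; (5|7)=-1, (2|7)=+1; (−1)^{2·4·3}·(-1)^4·(+1)^2 = +1.
v=∞: 115 > 0 and -230 < 0  ⇒  (a,b)_∞ = +1.
v=53: a=53^4·(≡10), b=53^0·(≡21) mod 53; (10|53)=+1, (21|53)=-1; (−1)^{4·0·26}·(+1)^0·(-1)^4 = +1.
Ram(115, -230) = {2, 5}; no ℚ_2-point on the conic.

[2, 5]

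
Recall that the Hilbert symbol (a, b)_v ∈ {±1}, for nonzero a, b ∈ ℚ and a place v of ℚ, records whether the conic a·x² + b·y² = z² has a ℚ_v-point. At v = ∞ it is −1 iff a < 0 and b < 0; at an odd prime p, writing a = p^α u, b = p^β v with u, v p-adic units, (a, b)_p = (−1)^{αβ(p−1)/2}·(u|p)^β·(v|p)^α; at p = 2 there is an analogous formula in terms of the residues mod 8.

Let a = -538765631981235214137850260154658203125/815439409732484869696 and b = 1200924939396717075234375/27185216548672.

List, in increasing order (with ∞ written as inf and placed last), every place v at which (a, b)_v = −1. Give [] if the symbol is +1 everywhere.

[2, 5, 13, 29]

(a, b) ≡ (-437, 43355) mod (ℚ^×)²; places V = {2, 3, 5, 7, 11, 13, 17, 19, 23, 29, 31, ∞}.
(a,b)_13: α=-2, u≡11; β=-1, v≡11 (mod 13); (11|13)=-1, (11|13)=-1; sign (−1)^0·-1^-1·-1^-2 = -1.
(a,b)_7: α=-10, u≡2; β=-6, v≡1 (mod 7); (2|7)=+1, (1|7)=+1; sign (−1)^0·+1^-6·+1^-10 = +1.
(a,b)_19: α=3, u≡18; β=2, v≡5 (mod 19); (18|19)=-1, (5|19)=+1; sign (−1)^0·-1^2·+1^3 = +1.
(a,b)_11: α=10, u≡3; β=6, v≡3 (mod 11); (3|11)=+1, (3|11)=+1; sign (−1)^0·+1^6·+1^10 = +1.
(a,b)_17: α=-2, u≡14; β=-2, v≡5 (mod 17); (14|17)=-1, (5|17)=-1; sign (−1)^0·-1^-2·-1^-2 = +1.
(a,b)_3: α=4, u≡1; β=4, v≡2 (mod 3); (1|3)=+1, (2|3)=-1; sign (−1)^0·+1^4·-1^4 = +1.
(a,b)_2: α=-6, β=-6; u≡3, v≡3 (mod 8); ε(u)ε(v)=1·1, αω(v)=-6·1, βω(u)=-6·1; sum ≡ 1  ⇒  -1.
(a,b)_31: α=-4, u≡25; β=-2, v≡3 (mod 31); (25|31)=+1, (3|31)=-1; sign (−1)^0·+1^-2·-1^-4 = +1.
(a,b)_29: α=6, u≡8; β=3, v≡9 (mod 29); (8|29)=-1, (9|29)=+1; sign (−1)^0·-1^3·+1^6 = -1.
(a,b)_5: α=10, u≡3; β=7, v≡4 (mod 5); (3|5)=-1, (4|5)=+1; sign (−1)^0·-1^7·+1^10 = -1.
(a,b)_23: α=5, u≡3; β=3, v≡14 (mod 23); (3|23)=+1, (14|23)=-1; sign (−1)^1·+1^3·-1^5 = +1.
(a,b)_∞: sgn(-437)=−, sgn(43355)=+, so +1.
|Ram(-437, 43355)| = 4, even; anisotropic at {2, 5, 13, 29}.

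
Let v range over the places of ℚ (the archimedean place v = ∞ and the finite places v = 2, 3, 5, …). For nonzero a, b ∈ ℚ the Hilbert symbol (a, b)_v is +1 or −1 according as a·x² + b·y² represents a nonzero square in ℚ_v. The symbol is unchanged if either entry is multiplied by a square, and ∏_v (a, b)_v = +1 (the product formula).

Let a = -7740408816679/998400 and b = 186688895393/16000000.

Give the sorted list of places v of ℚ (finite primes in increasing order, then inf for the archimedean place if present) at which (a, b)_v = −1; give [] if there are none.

Mod squares: a ≡ -12441, b ≡ 377. Check v ∈ {∞, 2, 3, 5, 7, 11, 13, 17, 29}.
v=5: a=5^-2·(≡1), b=5^-6·(≡2) mod 5; (1|5)=+1, (2|5)=-1; (−1)^{-2·-6·2}·(+1)^-6·(-1)^-2 = +1.
v=13: a=13^-1·(≡8), b=13^1·(≡9) mod 13; (8|13)=-1, (9|13)=+1; (−1)^{-1·1·6}·(-1)^1·(+1)^-1 = -1.
v=2: v_2(a)=-10, v_2(b)=-10; units ≡ 7, 1 (mod 8); ε·ε+αω+βω = 1·0+-10·0+-10·0 ≡ 0  ⇒  (a,b)_2 = +1.
v=17: a=17^4·(≡7), b=17^4·(≡7) mod 17; (7|17)=-1, (7|17)=-1; (−1)^{4·4·8}·(-1)^4·(-1)^4 = +1.
v=11: a=11^3·(≡6), b=11^2·(≡5) mod 11; (6|11)=-1, (5|11)=+1; (−1)^{3·2·5}·(-1)^2·(+1)^3 = +1.
v=29: a=29^1·(≡16), b=29^1·(≡6) mod 29; (16|29)=+1, (6|29)=+1; (−1)^{1·1·14}·(+1)^1·(+1)^1 = +1.
v=3: a=3^-1·(≡2), b=3^0·(≡2) mod 3; (2|3)=-1, (2|3)=-1; (−1)^{-1·0·1}·(-1)^0·(-1)^-1 = -1.
v=∞: -12441 < 0 and 377 > 0  ⇒  (a,b)_∞ = +1.
v=7: a=7^4·(≡6), b=7^2·(≡3) mod 7; (6|7)=-1, (3|7)=-1; (−1)^{4·2·3}·(-1)^2·(-1)^4 = +1.
Ram(-12441, 377) = {3, 13}; no ℚ_3-point on the conic.

[3, 13]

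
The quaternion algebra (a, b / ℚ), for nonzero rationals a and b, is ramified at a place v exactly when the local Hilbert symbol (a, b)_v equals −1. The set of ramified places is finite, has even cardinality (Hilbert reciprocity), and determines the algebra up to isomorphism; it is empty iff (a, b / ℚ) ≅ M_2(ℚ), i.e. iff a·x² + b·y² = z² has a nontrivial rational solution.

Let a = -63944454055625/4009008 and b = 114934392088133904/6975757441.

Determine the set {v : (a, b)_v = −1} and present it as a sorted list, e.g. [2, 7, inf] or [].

Mod squares: a ≡ -1816173843, b ≡ 1105401. Check v ∈ {∞, 2, 3, 5, 11, 13, 17, 19, 31, 41, 43, 53}.
v=13: a=13^2·(≡4), b=13^4·(≡7) mod 13; (4|13)=+1, (7|13)=-1; (−1)^{2·4·6}·(+1)^4·(-1)^2 = +1.
v=19: a=19^1·(≡8), b=19^1·(≡1) mod 19; (8|19)=-1, (1|19)=+1; (−1)^{1·1·9}·(-1)^1·(+1)^1 = +1.
v=41: a=41^1·(≡4), b=41^1·(≡28) mod 41; (4|41)=+1, (28|41)=-1; (−1)^{1·1·20}·(+1)^1·(-1)^1 = -1.
v=17: a=17^-4·(≡13), b=17^-8·(≡7) mod 17; (13|17)=+1, (7|17)=-1; (−1)^{-4·-8·8}·(+1)^-8·(-1)^-4 = +1.
v=5: a=5^4·(≡2), b=5^0·(≡4) mod 5; (2|5)=-1, (4|5)=+1; (−1)^{4·0·2}·(-1)^0·(+1)^4 = +1.
v=31: a=31^1·(≡29), b=31^0·(≡27) mod 31; (29|31)=-1, (27|31)=-1; (−1)^{1·0·15}·(-1)^0·(-1)^1 = -1.
v=3: a=3^-1·(≡1), b=3^5·(≡1) mod 3; (1|3)=+1, (1|3)=+1; (−1)^{-1·5·1}·(+1)^5·(+1)^-1 = -1.
v=53: a=53^1·(≡42), b=53^2·(≡22) mod 53; (42|53)=+1, (22|53)=-1; (−1)^{1·2·26}·(+1)^2·(-1)^1 = -1.
v=2: v_2(a)=-4, v_2(b)=4; units ≡ 5, 1 (mod 8); ε·ε+αω+βω = 0·0+-4·0+4·1 ≡ 0  ⇒  (a,b)_2 = +1.
v=∞: -1816173843 < 0 and 1105401 > 0  ⇒  (a,b)_∞ = +1.
v=43: a=43^1·(≡34), b=43^1·(≡4) mod 43; (34|43)=-1, (4|43)=+1; (−1)^{1·1·21}·(-1)^1·(+1)^1 = +1.
v=11: a=11^1·(≡3), b=11^1·(≡6) mod 11; (3|11)=+1, (6|11)=-1; (−1)^{1·1·5}·(+1)^1·(-1)^1 = +1.
(-1816173843, 1105401 / ℚ) ramifies at {3, 31, 41, 53}: a division algebra.

[3, 31, 41, 53]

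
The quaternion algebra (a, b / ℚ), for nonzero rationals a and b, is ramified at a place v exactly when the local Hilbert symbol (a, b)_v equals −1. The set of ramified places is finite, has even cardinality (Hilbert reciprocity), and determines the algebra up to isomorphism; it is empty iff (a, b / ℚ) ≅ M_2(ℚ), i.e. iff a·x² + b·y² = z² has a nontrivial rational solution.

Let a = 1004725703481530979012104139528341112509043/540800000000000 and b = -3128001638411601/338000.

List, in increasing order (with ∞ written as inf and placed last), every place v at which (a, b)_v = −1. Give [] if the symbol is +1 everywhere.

Mod squares: a ≡ 1015, b ≡ -47180245. Check v ∈ {∞, 2, 3, 5, 7, 13, 17, 23, 29, 43, 47}.
v=7: a=7^11·(≡5), b=7^3·(≡3) mod 7; (5|7)=-1, (3|7)=-1; (−1)^{11·3·3}·(-1)^3·(-1)^11 = -1.
v=47: a=47^2·(≡27), b=47^1·(≡29) mod 47; (27|47)=+1, (29|47)=-1; (−1)^{2·1·23}·(+1)^1·(-1)^2 = +1.
v=5: a=5^-11·(≡2), b=5^-3·(≡1) mod 5; (2|5)=-1, (1|5)=+1; (−1)^{-11·-3·2}·(-1)^-3·(+1)^-11 = -1.
v=2: v_2(a)=-16, v_2(b)=-4; units ≡ 7, 3 (mod 8); ε·ε+αω+βω = 1·1+-16·1+-4·0 ≡ 1  ⇒  (a,b)_2 = -1.
v=3: a=3^14·(≡1), b=3^4·(≡2) mod 3; (1|3)=+1, (2|3)=-1; (−1)^{14·4·1}·(+1)^4·(-1)^14 = +1.
v=29: a=29^3·(≡9), b=29^1·(≡24) mod 29; (9|29)=+1, (24|29)=+1; (−1)^{3·1·14}·(+1)^1·(+1)^3 = +1.
v=43: a=43^2·(≡19), b=43^1·(≡14) mod 43; (19|43)=-1, (14|43)=+1; (−1)^{2·1·21}·(-1)^1·(+1)^2 = -1.
v=17: a=17^10·(≡14), b=17^4·(≡1) mod 17; (14|17)=-1, (1|17)=+1; (−1)^{10·4·8}·(-1)^4·(+1)^10 = +1.
v=∞: 1015 > 0 and -47180245 < 0  ⇒  (a,b)_∞ = +1.
v=13: a=13^-2·(≡3), b=13^-2·(≡8) mod 13; (3|13)=+1, (8|13)=-1; (−1)^{-2·-2·6}·(+1)^-2·(-1)^-2 = +1.
v=23: a=23^2·(≡18), b=23^1·(≡18) mod 23; (18|23)=+1, (18|23)=+1; (−1)^{2·1·11}·(+1)^1·(+1)^2 = +1.
Ram(1015, -47180245) = {2, 5, 7, 43}; no ℚ_2-point on the conic.

[2, 5, 7, 43]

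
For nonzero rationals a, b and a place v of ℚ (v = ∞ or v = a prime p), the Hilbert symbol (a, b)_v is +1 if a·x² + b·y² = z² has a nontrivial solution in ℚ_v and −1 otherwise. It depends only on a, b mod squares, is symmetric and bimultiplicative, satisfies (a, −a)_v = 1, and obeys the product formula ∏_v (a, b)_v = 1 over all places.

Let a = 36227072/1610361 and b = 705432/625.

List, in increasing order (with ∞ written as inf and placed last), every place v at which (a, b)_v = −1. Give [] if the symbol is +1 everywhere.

(a, b) ≡ (2, 176358) mod (ℚ^×)²; places V = {2, 3, 5, 7, 13, 17, 19, 47, ∞}.
(a,b)_∞: sgn(2)=+, sgn(176358)=+, so +1.
(a,b)_5: α=0, u≡2; β=-4, v≡2 (mod 5); (2|5)=-1, (2|5)=-1; sign (−1)^0·-1^-4·-1^0 = +1.
(a,b)_47: α=-2, u≡25; β=0, v≡4 (mod 47); (25|47)=+1, (4|47)=+1; sign (−1)^0·+1^0·+1^-2 = +1.
(a,b)_7: α=2, u≡4; β=1, v≡2 (mod 7); (4|7)=+1, (2|7)=+1; sign (−1)^0·+1^1·+1^2 = +1.
(a,b)_3: α=-6, u≡2; β=1, v≡1 (mod 3); (2|3)=-1, (1|3)=+1; sign (−1)^0·-1^1·+1^-6 = -1.
(a,b)_19: α=2, u≡2; β=1, v≡18 (mod 19); (2|19)=-1, (18|19)=-1; sign (−1)^0·-1^1·-1^2 = -1.
(a,b)_2: α=11, β=3; u≡1, v≡3 (mod 8); ε(u)ε(v)=0·1, αω(v)=11·1, βω(u)=3·0; sum ≡ 1  ⇒  -1.
(a,b)_17: α=0, u≡2; β=1, v≡13 (mod 17); (2|17)=+1, (13|17)=+1; sign (−1)^0·+1^1·+1^0 = +1.
(a,b)_13: α=0, u≡2; β=1, v≡2 (mod 13); (2|13)=-1, (2|13)=-1; sign (−1)^0·-1^1·-1^0 = -1.
Ram(2, 176358) = {2, 3, 13, 19}; no ℚ_2-point on the conic.

[2, 3, 13, 19]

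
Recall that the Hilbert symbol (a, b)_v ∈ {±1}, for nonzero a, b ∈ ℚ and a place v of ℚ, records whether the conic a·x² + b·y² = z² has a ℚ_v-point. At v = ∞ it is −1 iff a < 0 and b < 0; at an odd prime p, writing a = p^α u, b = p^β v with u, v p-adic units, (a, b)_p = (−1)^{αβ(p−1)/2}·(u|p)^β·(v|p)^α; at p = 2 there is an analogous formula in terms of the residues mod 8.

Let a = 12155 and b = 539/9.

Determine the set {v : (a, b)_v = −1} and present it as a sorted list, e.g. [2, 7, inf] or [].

Mod squares: a ≡ 12155, b ≡ 11. Check v ∈ {∞, 2, 3, 5, 7, 11, 13, 17}.
v=17: a=17^1·(≡1), b=17^0·(≡7) mod 17; (1|17)=+1, (7|17)=-1; (−1)^{1·0·8}·(+1)^0·(-1)^1 = -1.
v=13: a=13^1·(≡12), b=13^0·(≡5) mod 13; (12|13)=+1, (5|13)=-1; (−1)^{1·0·6}·(+1)^0·(-1)^1 = -1.
v=5: a=5^1·(≡1), b=5^0·(≡1) mod 5; (1|5)=+1, (1|5)=+1; (−1)^{1·0·2}·(+1)^0·(+1)^1 = +1.
v=3: a=3^0·(≡2), b=3^-2·(≡2) mod 3; (2|3)=-1, (2|3)=-1; (−1)^{0·-2·1}·(-1)^-2·(-1)^0 = +1.
v=11: a=11^1·(≡5), b=11^1·(≡3) mod 11; (5|11)=+1, (3|11)=+1; (−1)^{1·1·5}·(+1)^1·(+1)^1 = -1.
v=2: v_2(a)=0, v_2(b)=0; units ≡ 3, 3 (mod 8); ε·ε+αω+βω = 1·1+0·1+0·1 ≡ 1  ⇒  (a,b)_2 = -1.
v=∞: 12155 > 0 and 11 > 0  ⇒  (a,b)_∞ = +1.
v=7: a=7^0·(≡3), b=7^2·(≡2) mod 7; (3|7)=-1, (2|7)=+1; (−1)^{0·2·3}·(-1)^2·(+1)^0 = +1.
(12155, 11 / ℚ) ramifies at {2, 11, 13, 17}: a division algebra.

[2, 11, 13, 17]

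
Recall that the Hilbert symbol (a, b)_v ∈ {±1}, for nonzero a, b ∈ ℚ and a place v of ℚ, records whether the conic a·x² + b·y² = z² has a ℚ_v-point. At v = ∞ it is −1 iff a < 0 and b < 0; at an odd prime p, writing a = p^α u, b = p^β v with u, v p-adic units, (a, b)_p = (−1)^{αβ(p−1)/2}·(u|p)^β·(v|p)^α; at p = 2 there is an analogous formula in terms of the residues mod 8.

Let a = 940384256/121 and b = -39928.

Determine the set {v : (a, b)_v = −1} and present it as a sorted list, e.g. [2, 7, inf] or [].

[23, 31]

(a, b) ≡ (434, -9982) mod (ℚ^×)²; places V = {2, 7, 11, 23, 31, ∞}.
(a,b)_23: α=2, u≡22; β=1, v≡12 (mod 23); (22|23)=-1, (12|23)=+1; sign (−1)^0·-1^1·+1^2 = -1.
(a,b)_11: α=-2, u≡9; β=0, v≡2 (mod 11); (9|11)=+1, (2|11)=-1; sign (−1)^0·+1^0·-1^-2 = +1.
(a,b)_∞: sgn(434)=+, sgn(-9982)=−, so +1.
(a,b)_7: α=1, u≡5; β=1, v≡1 (mod 7); (5|7)=-1, (1|7)=+1; sign (−1)^1·-1^1·+1^1 = +1.
(a,b)_2: α=13, β=3; u≡1, v≡1 (mod 8); ε(u)ε(v)=0·0, αω(v)=13·0, βω(u)=3·0; sum ≡ 0  ⇒  +1.
(a,b)_31: α=1, u≡4; β=1, v≡14 (mod 31); (4|31)=+1, (14|31)=+1; sign (−1)^1·+1^1·+1^1 = -1.
(434, -9982 / ℚ) ramifies at {23, 31}: a division algebra.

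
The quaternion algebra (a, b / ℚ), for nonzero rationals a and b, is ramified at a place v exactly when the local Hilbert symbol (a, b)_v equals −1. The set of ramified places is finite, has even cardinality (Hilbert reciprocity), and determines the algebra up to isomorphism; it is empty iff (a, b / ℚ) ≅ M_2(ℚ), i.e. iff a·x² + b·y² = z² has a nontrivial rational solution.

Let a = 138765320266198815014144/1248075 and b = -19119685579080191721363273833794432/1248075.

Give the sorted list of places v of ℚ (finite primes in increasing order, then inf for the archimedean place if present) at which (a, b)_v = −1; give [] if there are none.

(a, b) ≡ (1054527, -38874) mod (ℚ^×)²; places V = {2, 3, 5, 11, 17, 19, 23, 29, 31, 43, ∞}.
(a,b)_29: α=3, u≡26; β=4, v≡26 (mod 29); (26|29)=-1, (26|29)=-1; sign (−1)^0·-1^4·-1^3 = -1.
(a,b)_17: α=1, u≡13; β=2, v≡6 (mod 17); (13|17)=+1, (6|17)=-1; sign (−1)^0·+1^2·-1^1 = -1.
(a,b)_5: α=-2, u≡3; β=-2, v≡1 (mod 5); (3|5)=-1, (1|5)=+1; sign (−1)^0·-1^-2·+1^-2 = +1.
(a,b)_19: α=4, u≡14; β=5, v≡4 (mod 19); (14|19)=-1, (4|19)=+1; sign (−1)^0·-1^5·+1^4 = -1.
(a,b)_31: α=3, u≡25; β=5, v≡23 (mod 31); (25|31)=+1, (23|31)=-1; sign (−1)^1·+1^5·-1^3 = +1.
(a,b)_11: α=4, u≡9; β=7, v≡2 (mod 11); (9|11)=+1, (2|11)=-1; sign (−1)^0·+1^7·-1^4 = +1.
(a,b)_2: α=8, β=7; u≡7, v≡3 (mod 8); ε(u)ε(v)=1·1, αω(v)=8·1, βω(u)=7·0; sum ≡ 1  ⇒  -1.
(a,b)_∞: sgn(1054527)=+, sgn(-38874)=−, so +1.
(a,b)_23: α=1, u≡14; β=2, v≡14 (mod 23); (14|23)=-1, (14|23)=-1; sign (−1)^0·-1^2·-1^1 = -1.
(a,b)_43: α=-2, u≡25; β=-2, v≡40 (mod 43); (25|43)=+1, (40|43)=+1; sign (−1)^0·+1^-2·+1^-2 = +1.
(a,b)_3: α=-3, u≡2; β=-3, v≡2 (mod 3); (2|3)=-1, (2|3)=-1; sign (−1)^1·-1^-3·-1^-3 = -1.
(1054527, -38874 / ℚ) ramifies at {2, 3, 17, 19, 23, 29}: a division algebra.

[2, 3, 17, 19, 23, 29]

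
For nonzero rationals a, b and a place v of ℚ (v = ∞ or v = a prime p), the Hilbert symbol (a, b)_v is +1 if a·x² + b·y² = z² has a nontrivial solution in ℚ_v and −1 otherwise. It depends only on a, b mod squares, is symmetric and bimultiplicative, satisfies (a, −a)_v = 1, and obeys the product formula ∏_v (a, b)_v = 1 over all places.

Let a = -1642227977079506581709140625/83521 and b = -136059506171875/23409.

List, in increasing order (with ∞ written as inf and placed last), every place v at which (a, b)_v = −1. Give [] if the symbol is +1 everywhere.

(a, b) ≡ (-103385, -9061195) mod (ℚ^×)²; places V = {2, 3, 5, 11, 13, 17, 19, 23, 29, 31, ∞}.
(a,b)_13: α=2, u≡9; β=1, v≡5 (mod 13); (9|13)=+1, (5|13)=-1; sign (−1)^0·+1^1·-1^2 = +1.
(a,b)_3: α=0, u≡1; β=-4, v≡2 (mod 3); (1|3)=+1, (2|3)=-1; sign (−1)^0·+1^-4·-1^0 = +1.
(a,b)_31: α=5, u≡12; β=2, v≡3 (mod 31); (12|31)=-1, (3|31)=-1; sign (−1)^0·-1^2·-1^5 = -1.
(a,b)_∞: sgn(-103385)=−, sgn(-9061195)=−, so -1.
(a,b)_11: α=4, u≡1; β=1, v≡9 (mod 11); (1|11)=+1, (9|11)=+1; sign (−1)^0·+1^1·+1^4 = +1.
(a,b)_2: α=0, β=0; u≡7, v≡5 (mod 8); ε(u)ε(v)=1·0, αω(v)=0·1, βω(u)=0·0; sum ≡ 0  ⇒  +1.
(a,b)_29: α=3, u≡3; β=1, v≡7 (mod 29); (3|29)=-1, (7|29)=+1; sign (−1)^0·-1^1·+1^3 = -1.
(a,b)_5: α=7, u≡3; β=7, v≡4 (mod 5); (3|5)=-1, (4|5)=+1; sign (−1)^0·-1^7·+1^7 = -1.
(a,b)_23: α=3, u≡8; β=1, v≡16 (mod 23); (8|23)=+1, (16|23)=+1; sign (−1)^1·+1^1·+1^3 = -1.
(a,b)_19: α=0, u≡2; β=1, v≡14 (mod 19); (2|19)=-1, (14|19)=-1; sign (−1)^0·-1^1·-1^0 = -1.
(a,b)_17: α=-4, u≡1; β=-2, v≡2 (mod 17); (1|17)=+1, (2|17)=+1; sign (−1)^0·+1^-2·+1^-4 = +1.
(-103385, -9061195 / ℚ) ramifies at {5, 19, 23, 29, 31, ∞}: a division algebra.

[5, 19, 23, 29, 31, inf]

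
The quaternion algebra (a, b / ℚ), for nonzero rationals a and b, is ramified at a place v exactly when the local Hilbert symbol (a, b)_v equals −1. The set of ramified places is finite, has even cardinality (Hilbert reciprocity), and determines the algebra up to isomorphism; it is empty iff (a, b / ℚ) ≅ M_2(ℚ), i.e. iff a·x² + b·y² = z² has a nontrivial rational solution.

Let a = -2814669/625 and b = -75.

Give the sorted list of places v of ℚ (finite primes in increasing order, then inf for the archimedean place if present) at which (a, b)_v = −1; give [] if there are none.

[11, inf]

Mod squares: a ≡ -429, b ≡ -3. Check v ∈ {∞, 2, 3, 5, 11, 13}.
v=11: a=11^1·(≡4), b=11^0·(≡2) mod 11; (4|11)=+1, (2|11)=-1; (−1)^{1·0·5}·(+1)^0·(-1)^1 = -1.
v=5: a=5^-4·(≡1), b=5^2·(≡2) mod 5; (1|5)=+1, (2|5)=-1; (−1)^{-4·2·2}·(+1)^2·(-1)^-4 = +1.
v=13: a=13^1·(≡2), b=13^0·(≡3) mod 13; (2|13)=-1, (3|13)=+1; (−1)^{1·0·6}·(-1)^0·(+1)^1 = +1.
v=3: a=3^9·(≡1), b=3^1·(≡2) mod 3; (1|3)=+1, (2|3)=-1; (−1)^{9·1·1}·(+1)^1·(-1)^9 = +1.
v=2: v_2(a)=0, v_2(b)=0; units ≡ 3, 5 (mod 8); ε·ε+αω+βω = 1·0+0·1+0·1 ≡ 0  ⇒  (a,b)_2 = +1.
v=∞: -429 < 0 and -3 < 0  ⇒  (a,b)_∞ = -1.
Ram(-429, -3) = {11, ∞}; no ℚ_11-point on the conic.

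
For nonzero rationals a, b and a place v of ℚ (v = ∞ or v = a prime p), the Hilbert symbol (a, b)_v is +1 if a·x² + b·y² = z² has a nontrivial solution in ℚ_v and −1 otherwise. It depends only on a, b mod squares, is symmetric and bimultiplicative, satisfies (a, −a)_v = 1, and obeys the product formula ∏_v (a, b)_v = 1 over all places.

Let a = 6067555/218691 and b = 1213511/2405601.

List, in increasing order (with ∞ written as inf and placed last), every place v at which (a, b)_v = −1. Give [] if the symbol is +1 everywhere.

Mod squares: a ≡ 230945, b ≡ 4199. Check v ∈ {∞, 2, 3, 5, 11, 13, 17, 19, 47}.
v=47: a=47^-2·(≡18), b=47^-2·(≡14) mod 47; (18|47)=+1, (14|47)=+1; (−1)^{-2·-2·23}·(+1)^-2·(+1)^-2 = +1.
v=17: a=17^3·(≡15), b=17^3·(≡8) mod 17; (15|17)=+1, (8|17)=+1; (−1)^{3·3·8}·(+1)^3·(+1)^3 = +1.
v=5: a=5^1·(≡1), b=5^0·(≡1) mod 5; (1|5)=+1, (1|5)=+1; (−1)^{1·0·2}·(+1)^0·(+1)^1 = +1.
v=∞: 230945 > 0 and 4199 > 0  ⇒  (a,b)_∞ = +1.
v=13: a=13^1·(≡7), b=13^1·(≡11) mod 13; (7|13)=-1, (11|13)=-1; (−1)^{1·1·6}·(-1)^1·(-1)^1 = +1.
v=2: v_2(a)=0, v_2(b)=0; units ≡ 1, 7 (mod 8); ε·ε+αω+βω = 0·1+0·0+0·0 ≡ 0  ⇒  (a,b)_2 = +1.
v=11: a=11^-1·(≡8), b=11^-2·(≡6) mod 11; (8|11)=-1, (6|11)=-1; (−1)^{-1·-2·5}·(-1)^-2·(-1)^-1 = -1.
v=3: a=3^-2·(≡2), b=3^-2·(≡2) mod 3; (2|3)=-1, (2|3)=-1; (−1)^{-2·-2·1}·(-1)^-2·(-1)^-2 = +1.
v=19: a=19^1·(≡12), b=19^1·(≡13) mod 19; (12|19)=-1, (13|19)=-1; (−1)^{1·1·9}·(-1)^1·(-1)^1 = -1.
(230945, 4199 / ℚ) ramifies at {11, 19}: a division algebra.

[11, 19]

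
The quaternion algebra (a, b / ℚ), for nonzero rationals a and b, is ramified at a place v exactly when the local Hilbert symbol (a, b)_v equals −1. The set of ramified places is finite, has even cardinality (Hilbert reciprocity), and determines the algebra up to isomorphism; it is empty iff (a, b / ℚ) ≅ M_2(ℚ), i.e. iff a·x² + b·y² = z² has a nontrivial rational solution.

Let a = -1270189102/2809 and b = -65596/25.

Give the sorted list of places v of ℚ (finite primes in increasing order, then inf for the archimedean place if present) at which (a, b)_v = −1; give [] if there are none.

Mod squares: a ≡ -4395118, b ≡ -31. Check v ∈ {∞, 2, 5, 7, 13, 17, 19, 23, 31, 41, 53}.
v=19: a=19^1·(≡15), b=19^0·(≡5) mod 19; (15|19)=-1, (5|19)=+1; (−1)^{1·0·9}·(-1)^0·(+1)^1 = +1.
v=53: a=53^-2·(≡47), b=53^0·(≡41) mod 53; (47|53)=+1, (41|53)=-1; (−1)^{-2·0·26}·(+1)^0·(-1)^-2 = +1.
v=17: a=17^2·(≡7), b=17^0·(≡3) mod 17; (7|17)=-1, (3|17)=-1; (−1)^{2·0·8}·(-1)^0·(-1)^2 = +1.
v=31: a=31^1·(≡28), b=31^1·(≡22) mod 31; (28|31)=+1, (22|31)=-1; (−1)^{1·1·15}·(+1)^1·(-1)^1 = +1.
v=13: a=13^1·(≡2), b=13^0·(≡11) mod 13; (2|13)=-1, (11|13)=-1; (−1)^{1·0·6}·(-1)^0·(-1)^1 = -1.
v=2: v_2(a)=1, v_2(b)=2; units ≡ 1, 1 (mod 8); ε·ε+αω+βω = 0·0+1·0+2·0 ≡ 0  ⇒  (a,b)_2 = +1.
v=23: a=23^0·(≡22), b=23^2·(≡7) mod 23; (22|23)=-1, (7|23)=-1; (−1)^{0·2·11}·(-1)^2·(-1)^0 = +1.
v=5: a=5^0·(≡2), b=5^-2·(≡4) mod 5; (2|5)=-1, (4|5)=+1; (−1)^{0·-2·2}·(-1)^-2·(+1)^0 = +1.
v=7: a=7^1·(≡5), b=7^0·(≡2) mod 7; (5|7)=-1, (2|7)=+1; (−1)^{1·0·3}·(-1)^0·(+1)^1 = +1.
v=∞: -4395118 < 0 and -31 < 0  ⇒  (a,b)_∞ = -1.
v=41: a=41^1·(≡27), b=41^0·(≡10) mod 41; (27|41)=-1, (10|41)=+1; (−1)^{1·0·20}·(-1)^0·(+1)^1 = +1.
|Ram(-4395118, -31)| = 2, even; anisotropic at {13, ∞}.

[13, inf]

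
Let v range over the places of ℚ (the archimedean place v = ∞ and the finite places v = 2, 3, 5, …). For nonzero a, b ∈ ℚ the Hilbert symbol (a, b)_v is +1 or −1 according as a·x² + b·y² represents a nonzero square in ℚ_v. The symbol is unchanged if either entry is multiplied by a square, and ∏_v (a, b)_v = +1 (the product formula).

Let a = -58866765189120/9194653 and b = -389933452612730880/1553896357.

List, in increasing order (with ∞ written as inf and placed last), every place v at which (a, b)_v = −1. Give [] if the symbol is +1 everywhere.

[13, inf]

(a, b) ≡ (-65, -2990) mod (ℚ^×)²; places V = {2, 3, 5, 7, 13, 23, 29, 37, ∞}.
(a,b)_5: α=1, u≡2; β=1, v≡2 (mod 5); (2|5)=-1, (2|5)=-1; sign (−1)^0·-1^1·-1^1 = +1.
(a,b)_13: α=-1, u≡7; β=-3, v≡10 (mod 13); (7|13)=-1, (10|13)=+1; sign (−1)^0·-1^-3·+1^-1 = -1.
(a,b)_3: α=4, u≡1; β=6, v≡1 (mod 3); (1|3)=+1, (1|3)=+1; sign (−1)^0·+1^6·+1^4 = +1.
(a,b)_∞: sgn(-65)=−, sgn(-2990)=−, so -1.
(a,b)_29: α=-4, u≡24; β=-4, v≡12 (mod 29); (24|29)=+1, (12|29)=-1; sign (−1)^0·+1^-4·-1^-4 = +1.
(a,b)_7: α=2, u≡5; β=2, v≡3 (mod 7); (5|7)=-1, (3|7)=-1; sign (−1)^0·-1^2·-1^2 = +1.
(a,b)_2: α=12, β=17; u≡7, v≡1 (mod 8); ε(u)ε(v)=1·0, αω(v)=12·0, βω(u)=17·0; sum ≡ 0  ⇒  +1.
(a,b)_23: α=2, u≡8; β=3, v≡12 (mod 23); (8|23)=+1, (12|23)=+1; sign (−1)^0·+1^3·+1^2 = +1.
(a,b)_37: α=2, u≡26; β=2, v≡3 (mod 37); (26|37)=+1, (3|37)=+1; sign (−1)^0·+1^2·+1^2 = +1.
(-65, -2990 / ℚ) ramifies at {13, ∞}: a division algebra.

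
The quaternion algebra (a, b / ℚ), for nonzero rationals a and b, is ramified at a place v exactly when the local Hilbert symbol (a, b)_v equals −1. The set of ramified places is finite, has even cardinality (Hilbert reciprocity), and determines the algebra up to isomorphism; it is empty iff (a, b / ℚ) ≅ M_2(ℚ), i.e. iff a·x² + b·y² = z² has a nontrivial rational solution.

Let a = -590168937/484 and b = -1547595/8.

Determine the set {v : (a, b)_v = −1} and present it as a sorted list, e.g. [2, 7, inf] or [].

(a, b) ≡ (-1634817, -1190) mod (ℚ^×)²; places V = {2, 3, 5, 7, 11, 17, 19, 23, 29, 43, ∞}.
(a,b)_5: α=0, u≡2; β=1, v≡2 (mod 5); (2|5)=-1, (2|5)=-1; sign (−1)^0·-1^1·-1^0 = -1.
(a,b)_17: α=0, u≡11; β=3, v≡1 (mod 17); (11|17)=-1, (1|17)=+1; sign (−1)^0·-1^3·+1^0 = -1.
(a,b)_2: α=-2, β=-3; u≡7, v≡5 (mod 8); ε(u)ε(v)=1·0, αω(v)=-2·1, βω(u)=-3·0; sum ≡ 0  ⇒  +1.
(a,b)_3: α=1, u≡2; β=2, v≡1 (mod 3); (2|3)=-1, (1|3)=+1; sign (−1)^0·-1^2·+1^1 = +1.
(a,b)_43: α=1, u≡40; β=0, v≡13 (mod 43); (40|43)=+1, (13|43)=+1; sign (−1)^0·+1^0·+1^1 = +1.
(a,b)_23: α=1, u≡17; β=0, v≡18 (mod 23); (17|23)=-1, (18|23)=+1; sign (−1)^0·-1^0·+1^1 = +1.
(a,b)_7: α=0, u≡6; β=1, v≡3 (mod 7); (6|7)=-1, (3|7)=-1; sign (−1)^0·-1^1·-1^0 = -1.
(a,b)_11: α=-2, u≡4; β=0, v≡9 (mod 11); (4|11)=+1, (9|11)=+1; sign (−1)^0·+1^0·+1^-2 = +1.
(a,b)_∞: sgn(-1634817)=−, sgn(-1190)=−, so -1.
(a,b)_29: α=1, u≡15; β=0, v≡6 (mod 29); (15|29)=-1, (6|29)=+1; sign (−1)^0·-1^0·+1^1 = +1.
(a,b)_19: α=3, u≡3; β=0, v≡11 (mod 19); (3|19)=-1, (11|19)=+1; sign (−1)^0·-1^0·+1^3 = +1.
|Ram(-1634817, -1190)| = 4, even; anisotropic at {5, 7, 17, ∞}.

[5, 7, 17, inf]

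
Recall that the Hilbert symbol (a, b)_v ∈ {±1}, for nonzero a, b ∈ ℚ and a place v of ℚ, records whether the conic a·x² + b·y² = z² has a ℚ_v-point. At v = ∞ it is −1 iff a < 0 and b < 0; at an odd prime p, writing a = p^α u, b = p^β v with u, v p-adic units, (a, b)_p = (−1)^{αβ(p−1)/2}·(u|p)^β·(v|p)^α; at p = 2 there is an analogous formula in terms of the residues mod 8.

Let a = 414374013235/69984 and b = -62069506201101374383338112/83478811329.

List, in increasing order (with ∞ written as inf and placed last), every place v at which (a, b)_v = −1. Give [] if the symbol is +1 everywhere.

[2, 3, 5, 37]

(a, b) ≡ (331890, -442) mod (ℚ^×)²; places V = {2, 3, 5, 7, 13, 17, 23, 29, 37, 41, ∞}.
(a,b)_17: α=2, u≡1; β=5, v≡2 (mod 17); (1|17)=+1, (2|17)=+1; sign (−1)^0·+1^5·+1^2 = +1.
(a,b)_37: α=1, u≡27; β=2, v≡14 (mod 37); (27|37)=+1, (14|37)=-1; sign (−1)^0·+1^2·-1^1 = -1.
(a,b)_5: α=1, u≡3; β=0, v≡2 (mod 5); (3|5)=-1, (2|5)=-1; sign (−1)^0·-1^0·-1^1 = -1.
(a,b)_29: α=0, u≡21; β=-2, v≡6 (mod 29); (21|29)=-1, (6|29)=+1; sign (−1)^0·-1^-2·+1^0 = +1.
(a,b)_7: α=2, u≡3; β=4, v≡6 (mod 7); (3|7)=-1, (6|7)=-1; sign (−1)^0·-1^4·-1^2 = +1.
(a,b)_41: α=0, u≡5; β=-2, v≡36 (mod 41); (5|41)=+1, (36|41)=+1; sign (−1)^0·+1^-2·+1^0 = +1.
(a,b)_2: α=-5, β=7; u≡1, v≡3 (mod 8); ε(u)ε(v)=0·1, αω(v)=-5·1, βω(u)=7·0; sum ≡ 1  ⇒  -1.
(a,b)_3: α=-7, u≡2; β=-10, v≡2 (mod 3); (2|3)=-1, (2|3)=-1; sign (−1)^0·-1^-10·-1^-7 = -1.
(a,b)_23: α=3, u≡9; β=4, v≡8 (mod 23); (9|23)=+1, (8|23)=+1; sign (−1)^0·+1^4·+1^3 = +1.
(a,b)_∞: sgn(331890)=+, sgn(-442)=−, so +1.
(a,b)_13: α=1, u≡8; β=5, v≡7 (mod 13); (8|13)=-1, (7|13)=-1; sign (−1)^0·-1^5·-1^1 = +1.
|Ram(331890, -442)| = 4, even; anisotropic at {2, 3, 5, 37}.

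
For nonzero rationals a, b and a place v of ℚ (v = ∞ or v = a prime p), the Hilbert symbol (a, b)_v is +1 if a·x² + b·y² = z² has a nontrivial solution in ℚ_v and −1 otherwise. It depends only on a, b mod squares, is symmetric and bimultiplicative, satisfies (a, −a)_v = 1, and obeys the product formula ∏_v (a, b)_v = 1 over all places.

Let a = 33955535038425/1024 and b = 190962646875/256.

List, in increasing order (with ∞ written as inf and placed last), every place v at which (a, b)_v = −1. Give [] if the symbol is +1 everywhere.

[3, 5, 7, 11, 17, 19]

(a, b) ≡ (57057, 692835) mod (ℚ^×)²; places V = {2, 3, 5, 7, 11, 13, 17, 19, 41, ∞}.
(a,b)_3: α=1, u≡2; β=3, v≡2 (mod 3); (2|3)=-1, (2|3)=-1; sign (−1)^1·-1^3·-1^1 = -1.
(a,b)_13: α=1, u≡8; β=1, v≡2 (mod 13); (8|13)=-1, (2|13)=-1; sign (−1)^0·-1^1·-1^1 = +1.
(a,b)_5: α=2, u≡3; β=5, v≡2 (mod 5); (3|5)=-1, (2|5)=-1; sign (−1)^0·-1^5·-1^2 = -1.
(a,b)_7: α=3, u≡5; β=2, v≡3 (mod 7); (5|7)=-1, (3|7)=-1; sign (−1)^0·-1^2·-1^3 = -1.
(a,b)_∞: sgn(57057)=+, sgn(692835)=+, so +1.
(a,b)_41: α=2, u≡14; β=0, v≡35 (mod 41); (14|41)=-1, (35|41)=-1; sign (−1)^0·-1^0·-1^2 = +1.
(a,b)_2: α=-10, β=-8; u≡1, v≡3 (mod 8); ε(u)ε(v)=0·1, αω(v)=-10·1, βω(u)=-8·0; sum ≡ 0  ⇒  +1.
(a,b)_11: α=1, u≡10; β=1, v≡8 (mod 11); (10|11)=-1, (8|11)=-1; sign (−1)^1·-1^1·-1^1 = -1.
(a,b)_17: α=2, u≡6; β=1, v≡7 (mod 17); (6|17)=-1, (7|17)=-1; sign (−1)^0·-1^1·-1^2 = -1.
(a,b)_19: α=1, u≡9; β=1, v≡7 (mod 19); (9|19)=+1, (7|19)=+1; sign (−1)^1·+1^1·+1^1 = -1.
Ram(57057, 692835) = {3, 5, 7, 11, 17, 19}; no ℚ_3-point on the conic.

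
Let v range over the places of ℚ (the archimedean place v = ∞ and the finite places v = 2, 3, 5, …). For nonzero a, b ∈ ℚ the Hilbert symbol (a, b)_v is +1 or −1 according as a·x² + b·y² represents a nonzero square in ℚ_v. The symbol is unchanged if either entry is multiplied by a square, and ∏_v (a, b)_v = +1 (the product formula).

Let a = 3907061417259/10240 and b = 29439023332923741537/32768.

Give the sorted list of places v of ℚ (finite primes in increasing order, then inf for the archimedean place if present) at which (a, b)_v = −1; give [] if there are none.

[7, 11]

Mod squares: a ≡ 910, b ≡ 66. Check v ∈ {∞, 2, 3, 5, 7, 11, 13, 19, 23, 29}.
v=11: a=11^2·(≡2), b=11^1·(≡7) mod 11; (2|11)=-1, (7|11)=-1; (−1)^{2·1·5}·(-1)^1·(-1)^2 = -1.
v=13: a=13^3·(≡8), b=13^4·(≡10) mod 13; (8|13)=-1, (10|13)=+1; (−1)^{3·4·6}·(-1)^4·(+1)^3 = +1.
v=∞: 910 > 0 and 66 > 0  ⇒  (a,b)_∞ = +1.
v=29: a=29^0·(≡15), b=29^2·(≡21) mod 29; (15|29)=-1, (21|29)=-1; (−1)^{0·2·14}·(-1)^2·(-1)^0 = +1.
v=23: a=23^2·(≡4), b=23^2·(≡19) mod 23; (4|23)=+1, (19|23)=-1; (−1)^{2·2·11}·(+1)^2·(-1)^2 = +1.
v=19: a=19^0·(≡6), b=19^2·(≡1) mod 19; (6|19)=+1, (1|19)=+1; (−1)^{0·2·9}·(+1)^2·(+1)^0 = +1.
v=3: a=3^4·(≡1), b=3^5·(≡1) mod 3; (1|3)=+1, (1|3)=+1; (−1)^{4·5·1}·(+1)^5·(+1)^4 = +1.
v=5: a=5^-1·(≡3), b=5^0·(≡4) mod 5; (3|5)=-1, (4|5)=+1; (−1)^{-1·0·2}·(-1)^0·(+1)^-1 = +1.
v=7: a=7^3·(≡4), b=7^4·(≡5) mod 7; (4|7)=+1, (5|7)=-1; (−1)^{3·4·3}·(+1)^4·(-1)^3 = -1.
v=2: v_2(a)=-11, v_2(b)=-15; units ≡ 7, 1 (mod 8); ε·ε+αω+βω = 1·0+-11·0+-15·0 ≡ 0  ⇒  (a,b)_2 = +1.
Ram(910, 66) = {7, 11}; no ℚ_7-point on the conic.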